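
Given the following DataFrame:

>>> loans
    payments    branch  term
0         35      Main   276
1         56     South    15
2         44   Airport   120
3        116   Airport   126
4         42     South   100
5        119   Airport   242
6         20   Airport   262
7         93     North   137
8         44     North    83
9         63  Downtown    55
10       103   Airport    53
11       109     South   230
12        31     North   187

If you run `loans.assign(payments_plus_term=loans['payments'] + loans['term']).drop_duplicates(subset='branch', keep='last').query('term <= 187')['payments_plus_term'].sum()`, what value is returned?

add column payments_plus_term = loans['payments'] + loans['term']:
    payments    branch  term  payments_plus_term
0         35      Main   276                 311
1         56     South    15                  71
2         44   Airport   120                 164
3        116   Airport   126                 242
4         42     South   100                 142
5        119   Airport   242                 361
6         20   Airport   262                 282
7         93     North   137                 230
8         44     North    83                 127
9         63  Downtown    55                 118
10       103   Airport    53                 156
11       109     South   230                 339
12        31     North   187                 218
drop duplicate branch (keep=last):
    payments    branch  term  payments_plus_term
0         35      Main   276                 311
9         63  Downtown    55                 118
10       103   Airport    53                 156
11       109     South   230                 339
12        31     North   187                 218
filter rows where term <= 187:
    payments    branch  term  payments_plus_term
9         63  Downtown    55                 118
10       103   Airport    53                 156
12        31     North   187                 218
So sum() = 492.

492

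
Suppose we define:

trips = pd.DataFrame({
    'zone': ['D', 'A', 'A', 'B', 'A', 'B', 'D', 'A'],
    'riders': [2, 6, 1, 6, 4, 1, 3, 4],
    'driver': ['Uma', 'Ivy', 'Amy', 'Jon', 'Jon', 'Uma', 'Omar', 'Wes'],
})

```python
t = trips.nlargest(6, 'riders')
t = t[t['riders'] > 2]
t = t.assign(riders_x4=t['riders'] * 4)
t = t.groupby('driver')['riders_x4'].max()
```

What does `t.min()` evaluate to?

take 6 rows with largest riders:
  zone  riders driver
1    A       6    Ivy
3    B       6    Jon
4    A       4    Jon
7    A       4    Wes
6    D       3   Omar
0    D       2    Uma
filter rows where riders > 2:
  zone  riders driver
1    A       6    Ivy
3    B       6    Jon
4    A       4    Jon
7    A       4    Wes
6    D       3   Omar
add column riders_x4 = t['riders'] * 4:
  zone  riders driver  riders_x4
1    A       6    Ivy         24
3    B       6    Jon         24
4    A       4    Jon         16
7    A       4    Wes         16
6    D       3   Omar         12
group by driver, max of riders_x4:
driver
Ivy     24
Jon     24
Omar    12
Wes     16
Name: riders_x4, dtype: int64
Taking the min of the resulting series gives 12.

12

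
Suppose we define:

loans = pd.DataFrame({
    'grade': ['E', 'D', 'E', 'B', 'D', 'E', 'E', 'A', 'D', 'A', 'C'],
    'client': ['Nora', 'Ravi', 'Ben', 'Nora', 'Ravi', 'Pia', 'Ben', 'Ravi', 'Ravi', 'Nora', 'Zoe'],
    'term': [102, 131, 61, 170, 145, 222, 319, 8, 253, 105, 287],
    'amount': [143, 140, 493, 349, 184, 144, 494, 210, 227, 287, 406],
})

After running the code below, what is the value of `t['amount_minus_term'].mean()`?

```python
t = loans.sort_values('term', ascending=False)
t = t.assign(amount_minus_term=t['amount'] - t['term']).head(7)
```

59.5714285714

sort by term descending:
   grade client  term  amount
6      E    Ben   319     494
10     C    Zoe   287     406
8      D   Ravi   253     227
5      E    Pia   222     144
3      B   Nora   170     349
4      D   Ravi   145     184
1      D   Ravi   131     140
9      A   Nora   105     287
0      E   Nora   102     143
2      E    Ben    61     493
7      A   Ravi     8     210
add column amount_minus_term = t['amount'] - t['term']:
   grade client  term  amount  amount_minus_term
6      E    Ben   319     494                175
10     C    Zoe   287     406                119
8      D   Ravi   253     227                -26
5      E    Pia   222     144                -78
3      B   Nora   170     349                179
4      D   Ravi   145     184                 39
1      D   Ravi   131     140                  9
9      A   Nora   105     287                182
0      E   Nora   102     143                 41
2      E    Ben    61     493                432
7      A   Ravi     8     210                202
take first 7 rows:
   grade client  term  amount  amount_minus_term
6      E    Ben   319     494                175
10     C    Zoe   287     406                119
8      D   Ravi   253     227                -26
5      E    Pia   222     144                -78
3      B   Nora   170     349                179
4      D   Ravi   145     184                 39
1      D   Ravi   131     140                  9
mean of column 'amount_minus_term' → 59.5714285714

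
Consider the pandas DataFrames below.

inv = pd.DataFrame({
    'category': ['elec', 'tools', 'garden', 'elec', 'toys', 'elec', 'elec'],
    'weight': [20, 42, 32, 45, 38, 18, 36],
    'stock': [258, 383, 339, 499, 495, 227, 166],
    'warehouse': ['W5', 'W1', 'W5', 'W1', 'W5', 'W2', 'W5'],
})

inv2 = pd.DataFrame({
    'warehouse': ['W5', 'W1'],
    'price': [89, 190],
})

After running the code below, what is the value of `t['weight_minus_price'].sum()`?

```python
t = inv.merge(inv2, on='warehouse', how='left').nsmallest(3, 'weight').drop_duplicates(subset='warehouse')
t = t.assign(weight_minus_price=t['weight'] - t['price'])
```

-69.0

merge on 'warehouse' (how='left') → 7 rows:
  category  weight  stock warehouse  price
0     elec      20    258        W5   89.0
1    tools      42    383        W1  190.0
2   garden      32    339        W5   89.0
3     elec      45    499        W1  190.0
4     toys      38    495        W5   89.0
5     elec      18    227        W2    NaN
6     elec      36    166        W5   89.0
take 3 rows with smallest weight:
  category  weight  stock warehouse  price
5     elec      18    227        W2    NaN
0     elec      20    258        W5   89.0
2   garden      32    339        W5   89.0
drop duplicate warehouse (keep=first):
  category  weight  stock warehouse  price
5     elec      18    227        W2    NaN
0     elec      20    258        W5   89.0
add column weight_minus_price = t['weight'] - t['price']:
  category  weight  stock warehouse  price  weight_minus_price
5     elec      18    227        W2    NaN                 NaN
0     elec      20    258        W5   89.0               -69.0
sum of column 'weight_minus_price' → -69.0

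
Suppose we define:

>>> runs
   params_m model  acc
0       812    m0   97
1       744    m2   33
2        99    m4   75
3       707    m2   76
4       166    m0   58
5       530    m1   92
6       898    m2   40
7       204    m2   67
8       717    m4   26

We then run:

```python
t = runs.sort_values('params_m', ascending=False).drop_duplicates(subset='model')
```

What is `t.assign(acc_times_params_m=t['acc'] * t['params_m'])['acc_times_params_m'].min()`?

18642

sort by params_m descending:
   params_m model  acc
6       898    m2   40
0       812    m0   97
1       744    m2   33
8       717    m4   26
3       707    m2   76
5       530    m1   92
7       204    m2   67
4       166    m0   58
2        99    m4   75
drop duplicate model (keep=first):
   params_m model  acc
6       898    m2   40
0       812    m0   97
8       717    m4   26
5       530    m1   92
add column acc_times_params_m = t['acc'] * t['params_m']:
   params_m model  acc  acc_times_params_m
6       898    m2   40               35920
0       812    m0   97               78764
8       717    m4   26               18642
5       530    m1   92               48760
Taking the min of column 'acc_times_params_m' gives 18642.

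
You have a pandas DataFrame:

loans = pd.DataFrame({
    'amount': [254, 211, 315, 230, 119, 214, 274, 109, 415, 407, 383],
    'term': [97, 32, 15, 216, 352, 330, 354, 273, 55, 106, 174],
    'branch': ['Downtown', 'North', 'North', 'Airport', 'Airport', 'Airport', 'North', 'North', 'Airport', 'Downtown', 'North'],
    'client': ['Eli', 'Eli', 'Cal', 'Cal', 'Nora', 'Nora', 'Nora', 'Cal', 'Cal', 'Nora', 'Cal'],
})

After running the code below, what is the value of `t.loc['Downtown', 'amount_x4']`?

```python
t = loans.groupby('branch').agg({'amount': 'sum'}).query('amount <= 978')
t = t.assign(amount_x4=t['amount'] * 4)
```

2644

group by branch, sum of amount:
          amount
branch          
Airport      978
Downtown     661
North       1292
filter rows where amount <= 978:
          amount
branch          
Airport      978
Downtown     661
add column amount_x4 = t['amount'] * 4:
          amount  amount_x4
branch                     
Airport      978       3912
Downtown     661       2644
Reading off the value at row 'Downtown', column 'amount_x4', we get 2644.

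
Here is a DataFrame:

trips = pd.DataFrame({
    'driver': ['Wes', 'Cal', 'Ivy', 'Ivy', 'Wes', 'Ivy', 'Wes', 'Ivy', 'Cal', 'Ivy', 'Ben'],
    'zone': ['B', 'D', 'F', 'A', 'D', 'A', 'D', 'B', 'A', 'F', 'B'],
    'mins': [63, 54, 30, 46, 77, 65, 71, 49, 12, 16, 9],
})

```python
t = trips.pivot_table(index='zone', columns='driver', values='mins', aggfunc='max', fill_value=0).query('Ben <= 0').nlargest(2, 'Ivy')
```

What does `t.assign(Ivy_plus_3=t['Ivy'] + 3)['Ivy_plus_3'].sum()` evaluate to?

pivot: rows=zone, cols=driver, max(mins):
driver  Ben  Cal  Ivy  Wes
zone                      
A         0   12   65    0
B         9    0   49   63
D         0   54    0   77
F         0    0   30    0
filter rows where Ben <= 0:
driver  Ben  Cal  Ivy  Wes
zone                      
A         0   12   65    0
D         0   54    0   77
F         0    0   30    0
take 2 rows with largest Ivy:
driver  Ben  Cal  Ivy  Wes
zone                      
A         0   12   65    0
F         0    0   30    0
add column Ivy_plus_3 = t['Ivy'] + 3:
driver  Ben  Cal  Ivy  Wes  Ivy_plus_3
zone                                  
A         0   12   65    0          68
F         0    0   30    0          33
Taking the sum of column 'Ivy_plus_3' gives 101.

101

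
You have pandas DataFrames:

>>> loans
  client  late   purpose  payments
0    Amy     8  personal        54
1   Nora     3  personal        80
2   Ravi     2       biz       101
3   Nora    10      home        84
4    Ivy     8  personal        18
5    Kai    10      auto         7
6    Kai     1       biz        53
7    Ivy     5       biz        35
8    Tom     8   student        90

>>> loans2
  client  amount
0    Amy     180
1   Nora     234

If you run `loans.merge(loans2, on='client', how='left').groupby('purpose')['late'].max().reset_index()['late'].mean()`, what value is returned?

merge on 'client' (how='left') → 9 rows:
  client  late   purpose  payments  amount
0    Amy     8  personal        54   180.0
1   Nora     3  personal        80   234.0
2   Ravi     2       biz       101     NaN
3   Nora    10      home        84   234.0
4    Ivy     8  personal        18     NaN
5    Kai    10      auto         7     NaN
6    Kai     1       biz        53     NaN
7    Ivy     5       biz        35     NaN
8    Tom     8   student        90     NaN
group by purpose, max of late:
purpose
auto        10
biz          5
home        10
personal     8
student      8
Name: late, dtype: int64
reset_index():
    purpose  late
0      auto    10
1       biz     5
2      home    10
3  personal     8
4   student     8
Reading off the mean of column 'late', we get 8.2.

8.2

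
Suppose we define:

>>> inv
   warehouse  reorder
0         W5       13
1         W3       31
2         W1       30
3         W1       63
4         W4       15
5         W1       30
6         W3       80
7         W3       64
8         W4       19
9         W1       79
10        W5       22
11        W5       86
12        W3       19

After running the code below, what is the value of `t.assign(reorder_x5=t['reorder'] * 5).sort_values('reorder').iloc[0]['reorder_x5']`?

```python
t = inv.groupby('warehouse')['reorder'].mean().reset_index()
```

85.0

group by warehouse, mean of reorder:
warehouse
W1    50.500000
W3    48.500000
W4    17.000000
W5    40.333333
Name: reorder, dtype: float64
reset_index():
  warehouse    reorder
0        W1  50.500000
1        W3  48.500000
2        W4  17.000000
3        W5  40.333333
add column reorder_x5 = t['reorder'] * 5:
  warehouse    reorder  reorder_x5
0        W1  50.500000  252.500000
1        W3  48.500000  242.500000
2        W4  17.000000   85.000000
3        W5  40.333333  201.666667
sort by reorder:
  warehouse    reorder  reorder_x5
2        W4  17.000000   85.000000
3        W5  40.333333  201.666667
1        W3  48.500000  242.500000
0        W1  50.500000  252.500000
value at position 0, column 'reorder_x5' → 85.0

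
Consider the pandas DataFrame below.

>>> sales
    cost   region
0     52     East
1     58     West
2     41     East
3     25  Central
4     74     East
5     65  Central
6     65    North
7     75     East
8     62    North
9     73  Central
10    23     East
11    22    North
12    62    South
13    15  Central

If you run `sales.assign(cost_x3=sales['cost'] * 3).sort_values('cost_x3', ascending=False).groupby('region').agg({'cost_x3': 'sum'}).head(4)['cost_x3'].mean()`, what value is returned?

490.5

add column cost_x3 = sales['cost'] * 3:
    cost   region  cost_x3
0     52     East      156
1     58     West      174
2     41     East      123
3     25  Central       75
4     74     East      222
5     65  Central      195
6     65    North      195
7     75     East      225
8     62    North      186
9     73  Central      219
10    23     East       69
11    22    North       66
12    62    South      186
13    15  Central       45
sort by cost_x3 descending:
    cost   region  cost_x3
7     75     East      225
4     74     East      222
9     73  Central      219
5     65  Central      195
6     65    North      195
8     62    North      186
12    62    South      186
1     58     West      174
0     52     East      156
2     41     East      123
3     25  Central       75
10    23     East       69
11    22    North       66
13    15  Central       45
group by region, sum of cost_x3:
         cost_x3
region          
Central      534
East         795
North        447
South        186
West         174
take first 4 rows:
         cost_x3
region          
Central      534
East         795
North        447
South        186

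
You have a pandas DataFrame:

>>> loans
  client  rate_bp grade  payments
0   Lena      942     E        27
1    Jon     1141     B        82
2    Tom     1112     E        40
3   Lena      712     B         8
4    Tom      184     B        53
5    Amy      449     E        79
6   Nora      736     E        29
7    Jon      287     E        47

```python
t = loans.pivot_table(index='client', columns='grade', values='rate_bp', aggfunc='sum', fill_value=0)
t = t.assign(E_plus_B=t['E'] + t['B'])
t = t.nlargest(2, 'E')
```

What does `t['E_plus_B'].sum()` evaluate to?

2950

pivot: rows=client, cols=grade, sum(rate_bp):
grade      B     E
client            
Amy        0   449
Jon     1141   287
Lena     712   942
Nora       0   736
Tom      184  1112
add column E_plus_B = t['E'] + t['B']:
grade      B     E  E_plus_B
client                      
Amy        0   449       449
Jon     1141   287      1428
Lena     712   942      1654
Nora       0   736       736
Tom      184  1112      1296
take 2 rows with largest E:
grade     B     E  E_plus_B
client                     
Tom     184  1112      1296
Lena    712   942      1654
Finally, sum of column 'E_plus_B' = 2950.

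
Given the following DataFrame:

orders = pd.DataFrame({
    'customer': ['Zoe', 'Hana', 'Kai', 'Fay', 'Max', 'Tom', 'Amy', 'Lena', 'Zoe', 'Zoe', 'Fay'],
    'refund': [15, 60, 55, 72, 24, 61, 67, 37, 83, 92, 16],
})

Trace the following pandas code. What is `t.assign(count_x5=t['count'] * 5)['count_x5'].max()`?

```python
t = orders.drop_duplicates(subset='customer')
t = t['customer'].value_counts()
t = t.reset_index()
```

drop duplicate customer (keep=first):
  customer  refund
0      Zoe      15
1     Hana      60
2      Kai      55
3      Fay      72
4      Max      24
5      Tom      61
6      Amy      67
7     Lena      37
value_counts of customer:
customer
Zoe     1
Hana    1
Kai     1
Fay     1
Max     1
Tom     1
Amy     1
Lena    1
Name: count, dtype: int64
reset_index():
  customer  count
0      Zoe      1
1     Hana      1
2      Kai      1
3      Fay      1
4      Max      1
5      Tom      1
6      Amy      1
7     Lena      1
add column count_x5 = t['count'] * 5:
  customer  count  count_x5
0      Zoe      1         5
1     Hana      1         5
2      Kai      1         5
3      Fay      1         5
4      Max      1         5
5      Tom      1         5
6      Amy      1         5
7     Lena      1         5
Hence 5.

5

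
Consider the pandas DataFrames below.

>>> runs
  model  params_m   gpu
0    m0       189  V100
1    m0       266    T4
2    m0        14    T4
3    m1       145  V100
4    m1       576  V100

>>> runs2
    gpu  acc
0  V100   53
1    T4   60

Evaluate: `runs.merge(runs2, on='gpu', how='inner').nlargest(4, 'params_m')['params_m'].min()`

merge on 'gpu' (how='inner') → 5 rows:
  model  params_m   gpu  acc
0    m0       189  V100   53
1    m0       266    T4   60
2    m0        14    T4   60
3    m1       145  V100   53
4    m1       576  V100   53
take 4 rows with largest params_m:
  model  params_m   gpu  acc
4    m1       576  V100   53
1    m0       266    T4   60
0    m0       189  V100   53
3    m1       145  V100   53

145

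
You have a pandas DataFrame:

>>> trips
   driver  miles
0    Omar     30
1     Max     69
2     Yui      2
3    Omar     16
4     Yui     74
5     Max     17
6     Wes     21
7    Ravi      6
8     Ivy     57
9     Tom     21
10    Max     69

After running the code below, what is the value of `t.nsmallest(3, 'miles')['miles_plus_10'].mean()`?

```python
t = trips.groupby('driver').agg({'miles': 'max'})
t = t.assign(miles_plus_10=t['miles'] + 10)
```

group by driver, max of miles:
        miles
driver       
Ivy        57
Max        69
Omar       30
Ravi        6
Tom        21
Wes        21
Yui        74
add column miles_plus_10 = t['miles'] + 10:
        miles  miles_plus_10
driver                      
Ivy        57             67
Max        69             79
Omar       30             40
Ravi        6             16
Tom        21             31
Wes        21             31
Yui        74             84
take 3 rows with smallest miles:
        miles  miles_plus_10
driver                      
Ravi        6             16
Tom        21             31
Wes        21             31
Reading off the mean of column 'miles_plus_10', we get 26.0.

26.0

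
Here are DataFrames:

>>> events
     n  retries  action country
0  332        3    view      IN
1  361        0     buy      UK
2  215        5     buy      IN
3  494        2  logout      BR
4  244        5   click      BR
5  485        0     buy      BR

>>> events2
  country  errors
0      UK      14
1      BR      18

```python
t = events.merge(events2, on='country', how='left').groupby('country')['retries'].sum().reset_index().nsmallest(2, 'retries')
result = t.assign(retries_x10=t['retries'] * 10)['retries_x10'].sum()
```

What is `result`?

70

merge on 'country' (how='left') → 6 rows:
     n  retries  action country  errors
0  332        3    view      IN     NaN
1  361        0     buy      UK    14.0
2  215        5     buy      IN     NaN
3  494        2  logout      BR    18.0
4  244        5   click      BR    18.0
5  485        0     buy      BR    18.0
group by country, sum of retries:
country
BR    7
IN    8
UK    0
Name: retries, dtype: int64
reset_index():
  country  retries
0      BR        7
1      IN        8
2      UK        0
take 2 rows with smallest retries:
  country  retries
2      UK        0
0      BR        7
add column retries_x10 = t['retries'] * 10:
  country  retries  retries_x10
2      UK        0            0
0      BR        7           70
So sum() = 70.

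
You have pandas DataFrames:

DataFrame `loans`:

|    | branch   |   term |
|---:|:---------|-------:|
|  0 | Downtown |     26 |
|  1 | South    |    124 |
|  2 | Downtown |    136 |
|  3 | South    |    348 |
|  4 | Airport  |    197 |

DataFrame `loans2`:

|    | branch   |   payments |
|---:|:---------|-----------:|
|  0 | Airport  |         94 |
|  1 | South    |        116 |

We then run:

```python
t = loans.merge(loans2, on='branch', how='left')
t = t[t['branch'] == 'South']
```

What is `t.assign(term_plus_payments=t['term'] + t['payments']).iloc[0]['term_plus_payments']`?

240.0

merge on 'branch' (how='left') → 5 rows:
     branch  term  payments
0  Downtown    26       NaN
1     South   124     116.0
2  Downtown   136       NaN
3     South   348     116.0
4   Airport   197      94.0
filter rows where branch == 'South':
  branch  term  payments
1  South   124     116.0
3  South   348     116.0
add column term_plus_payments = t['term'] + t['payments']:
  branch  term  payments  term_plus_payments
1  South   124     116.0               240.0
3  South   348     116.0               464.0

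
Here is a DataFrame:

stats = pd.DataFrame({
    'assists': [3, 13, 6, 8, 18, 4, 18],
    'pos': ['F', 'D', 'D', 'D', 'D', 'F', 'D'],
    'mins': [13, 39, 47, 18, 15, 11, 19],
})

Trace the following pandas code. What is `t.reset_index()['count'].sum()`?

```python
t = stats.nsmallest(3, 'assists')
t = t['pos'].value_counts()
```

3

take 3 rows with smallest assists:
   assists pos  mins
0        3   F    13
5        4   F    11
2        6   D    47
value_counts of pos:
pos
F    2
D    1
Name: count, dtype: int64
reset_index():
  pos  count
0   F      2
1   D      1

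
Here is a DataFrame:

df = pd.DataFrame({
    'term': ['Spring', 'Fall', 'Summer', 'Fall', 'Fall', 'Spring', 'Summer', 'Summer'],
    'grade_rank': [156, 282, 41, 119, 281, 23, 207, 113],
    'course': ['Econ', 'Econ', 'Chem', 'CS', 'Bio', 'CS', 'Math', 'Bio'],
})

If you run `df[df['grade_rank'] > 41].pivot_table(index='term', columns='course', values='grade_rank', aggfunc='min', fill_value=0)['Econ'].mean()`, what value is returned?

filter rows where grade_rank > 41:
     term  grade_rank course
0  Spring         156   Econ
1    Fall         282   Econ
3    Fall         119     CS
4    Fall         281    Bio
6  Summer         207   Math
7  Summer         113    Bio
pivot: rows=term, cols=course, min(grade_rank):
course  Bio   CS  Econ  Math
term                        
Fall    281  119   282     0
Spring    0    0   156     0
Summer  113    0     0   207

146.0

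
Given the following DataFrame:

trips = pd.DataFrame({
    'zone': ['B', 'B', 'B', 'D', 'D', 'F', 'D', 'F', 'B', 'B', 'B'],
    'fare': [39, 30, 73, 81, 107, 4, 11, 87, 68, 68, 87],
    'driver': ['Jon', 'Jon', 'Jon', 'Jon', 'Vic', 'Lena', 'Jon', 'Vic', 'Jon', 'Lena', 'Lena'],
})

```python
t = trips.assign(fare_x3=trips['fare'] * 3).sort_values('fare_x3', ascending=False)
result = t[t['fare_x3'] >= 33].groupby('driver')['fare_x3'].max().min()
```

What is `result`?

add column fare_x3 = trips['fare'] * 3:
   zone  fare driver  fare_x3
0     B    39    Jon      117
1     B    30    Jon       90
2     B    73    Jon      219
3     D    81    Jon      243
4     D   107    Vic      321
5     F     4   Lena       12
6     D    11    Jon       33
7     F    87    Vic      261
8     B    68    Jon      204
9     B    68   Lena      204
10    B    87   Lena      261
sort by fare_x3 descending:
   zone  fare driver  fare_x3
4     D   107    Vic      321
7     F    87    Vic      261
10    B    87   Lena      261
3     D    81    Jon      243
2     B    73    Jon      219
8     B    68    Jon      204
9     B    68   Lena      204
0     B    39    Jon      117
1     B    30    Jon       90
6     D    11    Jon       33
5     F     4   Lena       12
filter rows where fare_x3 >= 33:
   zone  fare driver  fare_x3
4     D   107    Vic      321
7     F    87    Vic      261
10    B    87   Lena      261
3     D    81    Jon      243
2     B    73    Jon      219
8     B    68    Jon      204
9     B    68   Lena      204
0     B    39    Jon      117
1     B    30    Jon       90
6     D    11    Jon       33
group by driver, max of fare_x3:
driver
Jon     243
Lena    261
Vic     321
Name: fare_x3, dtype: int64
The min of the resulting series is 243.

243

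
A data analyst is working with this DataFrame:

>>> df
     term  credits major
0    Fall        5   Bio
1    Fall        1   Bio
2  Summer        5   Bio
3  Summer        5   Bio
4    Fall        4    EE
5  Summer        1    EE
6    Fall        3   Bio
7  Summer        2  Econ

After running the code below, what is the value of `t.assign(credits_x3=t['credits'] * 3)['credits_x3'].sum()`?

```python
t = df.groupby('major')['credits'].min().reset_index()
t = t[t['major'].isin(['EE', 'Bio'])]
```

group by major, min of credits:
major
Bio     1
EE      1
Econ    2
Name: credits, dtype: int64
reset_index():
  major  credits
0   Bio        1
1    EE        1
2  Econ        2
filter rows where major in ['EE', 'Bio']:
  major  credits
0   Bio        1
1    EE        1
add column credits_x3 = t['credits'] * 3:
  major  credits  credits_x3
0   Bio        1           3
1    EE        1           3
Hence 6.

6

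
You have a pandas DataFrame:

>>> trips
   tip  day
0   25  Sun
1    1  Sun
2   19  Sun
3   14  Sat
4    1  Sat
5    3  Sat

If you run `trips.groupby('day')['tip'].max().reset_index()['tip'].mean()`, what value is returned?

group by day, max of tip:
day
Sat    14
Sun    25
Name: tip, dtype: int64
reset_index():
   day  tip
0  Sat   14
1  Sun   25

19.5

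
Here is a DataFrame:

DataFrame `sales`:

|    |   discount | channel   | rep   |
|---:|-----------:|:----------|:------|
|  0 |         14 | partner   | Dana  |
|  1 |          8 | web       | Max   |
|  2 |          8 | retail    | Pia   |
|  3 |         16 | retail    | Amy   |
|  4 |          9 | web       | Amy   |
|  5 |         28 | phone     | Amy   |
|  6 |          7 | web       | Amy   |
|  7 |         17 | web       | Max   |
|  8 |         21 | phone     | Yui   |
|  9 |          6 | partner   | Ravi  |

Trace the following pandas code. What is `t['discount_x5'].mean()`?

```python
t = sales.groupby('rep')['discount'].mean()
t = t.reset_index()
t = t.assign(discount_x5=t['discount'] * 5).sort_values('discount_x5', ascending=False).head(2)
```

90.0

group by rep, mean of discount:
rep
Amy     15.0
Dana    14.0
Max     12.5
Pia      8.0
Ravi     6.0
Yui     21.0
Name: discount, dtype: float64
reset_index():
    rep  discount
0   Amy      15.0
1  Dana      14.0
2   Max      12.5
3   Pia       8.0
4  Ravi       6.0
5   Yui      21.0
add column discount_x5 = t['discount'] * 5:
    rep  discount  discount_x5
0   Amy      15.0         75.0
1  Dana      14.0         70.0
2   Max      12.5         62.5
3   Pia       8.0         40.0
4  Ravi       6.0         30.0
5   Yui      21.0        105.0
sort by discount_x5 descending:
    rep  discount  discount_x5
5   Yui      21.0        105.0
0   Amy      15.0         75.0
1  Dana      14.0         70.0
2   Max      12.5         62.5
3   Pia       8.0         40.0
4  Ravi       6.0         30.0
take first 2 rows:
   rep  discount  discount_x5
5  Yui      21.0        105.0
0  Amy      15.0         75.0
So mean() = 90.0.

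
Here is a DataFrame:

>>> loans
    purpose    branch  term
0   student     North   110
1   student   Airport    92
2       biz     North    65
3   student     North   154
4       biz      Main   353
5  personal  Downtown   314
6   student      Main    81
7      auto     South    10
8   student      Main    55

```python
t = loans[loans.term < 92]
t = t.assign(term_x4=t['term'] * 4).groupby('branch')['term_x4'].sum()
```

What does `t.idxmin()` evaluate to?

South

filter rows where term < 92:
   purpose branch  term
2      biz  North    65
6  student   Main    81
7     auto  South    10
8  student   Main    55
add column term_x4 = t['term'] * 4:
   purpose branch  term  term_x4
2      biz  North    65      260
6  student   Main    81      324
7     auto  South    10       40
8  student   Main    55      220
group by branch, sum of term_x4:
branch
Main     544
North    260
South     40
Name: term_x4, dtype: int64
Reading off the label with the smallest value, we get South.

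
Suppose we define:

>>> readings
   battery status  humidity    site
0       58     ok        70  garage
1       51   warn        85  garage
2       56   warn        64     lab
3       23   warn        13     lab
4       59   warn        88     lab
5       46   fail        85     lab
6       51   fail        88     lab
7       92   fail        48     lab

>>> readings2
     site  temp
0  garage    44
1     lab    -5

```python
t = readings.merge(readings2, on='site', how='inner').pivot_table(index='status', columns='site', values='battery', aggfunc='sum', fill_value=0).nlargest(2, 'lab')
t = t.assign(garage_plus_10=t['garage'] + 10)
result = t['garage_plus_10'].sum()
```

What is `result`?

merge on 'site' (how='inner') → 8 rows:
   battery status  humidity    site  temp
0       58     ok        70  garage    44
1       51   warn        85  garage    44
2       56   warn        64     lab    -5
3       23   warn        13     lab    -5
4       59   warn        88     lab    -5
5       46   fail        85     lab    -5
6       51   fail        88     lab    -5
7       92   fail        48     lab    -5
pivot: rows=status, cols=site, sum(battery):
site    garage  lab
status             
fail         0  189
ok          58    0
warn        51  138
take 2 rows with largest lab:
site    garage  lab
status             
fail         0  189
warn        51  138
add column garage_plus_10 = t['garage'] + 10:
site    garage  lab  garage_plus_10
status                             
fail         0  189              10
warn        51  138              61
Then the sum of column 'garage_plus_10': 71

71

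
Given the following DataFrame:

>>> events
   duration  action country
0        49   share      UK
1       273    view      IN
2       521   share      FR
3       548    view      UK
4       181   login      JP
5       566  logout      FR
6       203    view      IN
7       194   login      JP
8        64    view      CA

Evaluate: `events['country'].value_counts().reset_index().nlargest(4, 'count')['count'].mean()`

2.0

value_counts of country:
country
UK    2
IN    2
FR    2
JP    2
CA    1
Name: count, dtype: int64
reset_index():
  country  count
0      UK      2
1      IN      2
2      FR      2
3      JP      2
4      CA      1
take 4 rows with largest count:
  country  count
0      UK      2
1      IN      2
2      FR      2
3      JP      2
Finally, mean of column 'count' = 2.0.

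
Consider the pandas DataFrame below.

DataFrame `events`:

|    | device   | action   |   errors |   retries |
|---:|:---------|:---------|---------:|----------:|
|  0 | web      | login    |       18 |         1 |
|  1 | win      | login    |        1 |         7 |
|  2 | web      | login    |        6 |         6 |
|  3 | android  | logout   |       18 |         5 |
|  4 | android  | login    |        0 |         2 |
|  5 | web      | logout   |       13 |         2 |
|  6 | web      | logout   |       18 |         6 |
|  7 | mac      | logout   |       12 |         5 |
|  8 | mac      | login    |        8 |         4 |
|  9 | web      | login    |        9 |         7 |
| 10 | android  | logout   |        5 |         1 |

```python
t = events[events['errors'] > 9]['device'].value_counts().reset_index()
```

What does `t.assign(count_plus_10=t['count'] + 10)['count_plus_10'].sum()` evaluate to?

filter rows where errors > 9:
    device  action  errors  retries
0      web   login      18        1
3  android  logout      18        5
5      web  logout      13        2
6      web  logout      18        6
7      mac  logout      12        5
value_counts of device:
device
web        3
android    1
mac        1
Name: count, dtype: int64
reset_index():
    device  count
0      web      3
1  android      1
2      mac      1
add column count_plus_10 = t['count'] + 10:
    device  count  count_plus_10
0      web      3             13
1  android      1             11
2      mac      1             11

35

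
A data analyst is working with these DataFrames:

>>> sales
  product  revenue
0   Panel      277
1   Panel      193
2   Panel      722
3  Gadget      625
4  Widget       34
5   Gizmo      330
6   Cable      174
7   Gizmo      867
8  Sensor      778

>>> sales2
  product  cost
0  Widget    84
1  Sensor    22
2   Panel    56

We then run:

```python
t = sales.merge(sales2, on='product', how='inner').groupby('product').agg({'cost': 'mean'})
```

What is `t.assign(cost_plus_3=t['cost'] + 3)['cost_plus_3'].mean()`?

57.0

merge on 'product' (how='inner') → 5 rows:
  product  revenue  cost
0   Panel      277    56
1   Panel      193    56
2   Panel      722    56
3  Widget       34    84
4  Sensor      778    22
group by product, mean of cost:
         cost
product      
Panel    56.0
Sensor   22.0
Widget   84.0
add column cost_plus_3 = t['cost'] + 3:
         cost  cost_plus_3
product                   
Panel    56.0         59.0
Sensor   22.0         25.0
Widget   84.0         87.0
Taking the mean of column 'cost_plus_3' gives 57.0.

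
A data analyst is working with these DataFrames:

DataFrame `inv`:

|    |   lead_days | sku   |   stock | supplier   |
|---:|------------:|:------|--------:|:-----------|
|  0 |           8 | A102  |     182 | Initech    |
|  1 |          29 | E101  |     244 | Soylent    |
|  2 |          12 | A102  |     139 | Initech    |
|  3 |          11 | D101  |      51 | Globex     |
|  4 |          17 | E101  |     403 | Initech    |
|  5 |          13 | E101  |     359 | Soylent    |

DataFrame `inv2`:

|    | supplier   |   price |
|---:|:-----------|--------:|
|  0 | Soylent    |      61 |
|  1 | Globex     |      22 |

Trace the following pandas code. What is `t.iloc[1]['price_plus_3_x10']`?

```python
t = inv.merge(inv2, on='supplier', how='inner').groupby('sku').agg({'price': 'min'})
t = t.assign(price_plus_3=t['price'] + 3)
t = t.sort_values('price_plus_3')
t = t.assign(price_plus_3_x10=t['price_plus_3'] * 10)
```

640

merge on 'supplier' (how='inner') → 3 rows:
   lead_days   sku  stock supplier  price
0         29  E101    244  Soylent     61
1         11  D101     51   Globex     22
2         13  E101    359  Soylent     61
group by sku, min of price:
      price
sku        
D101     22
E101     61
add column price_plus_3 = t['price'] + 3:
      price  price_plus_3
sku                      
D101     22            25
E101     61            64
sort by price_plus_3:
      price  price_plus_3
sku                      
D101     22            25
E101     61            64
add column price_plus_3_x10 = t['price_plus_3'] * 10:
      price  price_plus_3  price_plus_3_x10
sku                                        
D101     22            25               250
E101     61            64               640
Then the value at position 1, column 'price_plus_3_x10': 640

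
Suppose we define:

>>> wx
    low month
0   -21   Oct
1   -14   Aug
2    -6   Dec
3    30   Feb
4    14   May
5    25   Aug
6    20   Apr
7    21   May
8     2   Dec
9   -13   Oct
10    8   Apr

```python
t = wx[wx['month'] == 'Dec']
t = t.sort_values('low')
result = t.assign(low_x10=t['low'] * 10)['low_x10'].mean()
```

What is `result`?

filter rows where month == 'Dec':
   low month
2   -6   Dec
8    2   Dec
sort by low:
   low month
2   -6   Dec
8    2   Dec
add column low_x10 = t['low'] * 10:
   low month  low_x10
2   -6   Dec      -60
8    2   Dec       20
Then the mean of column 'low_x10': -20.0

-20.0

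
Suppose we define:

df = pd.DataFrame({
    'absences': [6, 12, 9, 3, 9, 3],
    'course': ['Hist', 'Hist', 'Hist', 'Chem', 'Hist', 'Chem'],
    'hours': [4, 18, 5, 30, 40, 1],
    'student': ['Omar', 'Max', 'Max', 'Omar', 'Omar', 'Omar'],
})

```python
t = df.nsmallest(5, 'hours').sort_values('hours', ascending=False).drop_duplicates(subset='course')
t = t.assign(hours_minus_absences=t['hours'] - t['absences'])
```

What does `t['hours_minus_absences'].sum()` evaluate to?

take 5 rows with smallest hours:
   absences course  hours student
5         3   Chem      1    Omar
0         6   Hist      4    Omar
2         9   Hist      5     Max
1        12   Hist     18     Max
3         3   Chem     30    Omar
sort by hours descending:
   absences course  hours student
3         3   Chem     30    Omar
1        12   Hist     18     Max
2         9   Hist      5     Max
0         6   Hist      4    Omar
5         3   Chem      1    Omar
drop duplicate course (keep=first):
   absences course  hours student
3         3   Chem     30    Omar
1        12   Hist     18     Max
add column hours_minus_absences = t['hours'] - t['absences']:
   absences course  hours student  hours_minus_absences
3         3   Chem     30    Omar                    27
1        12   Hist     18     Max                     6
Reading off the sum of column 'hours_minus_absences', we get 33.

33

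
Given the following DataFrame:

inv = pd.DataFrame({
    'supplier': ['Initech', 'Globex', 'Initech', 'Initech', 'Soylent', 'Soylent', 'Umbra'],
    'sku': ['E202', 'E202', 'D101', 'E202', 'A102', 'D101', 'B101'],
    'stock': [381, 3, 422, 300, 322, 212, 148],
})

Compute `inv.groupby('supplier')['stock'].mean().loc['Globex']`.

3.0

group by supplier, mean of stock:
supplier
Globex       3.000000
Initech    367.666667
Soylent    267.000000
Umbra      148.000000
Name: stock, dtype: float64
Finally, value at index 'Globex' = 3.0.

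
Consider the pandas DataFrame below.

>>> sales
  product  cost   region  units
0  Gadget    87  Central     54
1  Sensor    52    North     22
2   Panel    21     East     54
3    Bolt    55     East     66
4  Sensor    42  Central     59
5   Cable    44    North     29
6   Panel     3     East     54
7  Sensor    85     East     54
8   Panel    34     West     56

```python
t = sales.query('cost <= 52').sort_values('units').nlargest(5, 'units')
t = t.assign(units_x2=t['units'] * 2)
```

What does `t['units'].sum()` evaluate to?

filter rows where cost <= 52:
  product  cost   region  units
1  Sensor    52    North     22
2   Panel    21     East     54
4  Sensor    42  Central     59
5   Cable    44    North     29
6   Panel     3     East     54
8   Panel    34     West     56
sort by units:
  product  cost   region  units
1  Sensor    52    North     22
5   Cable    44    North     29
2   Panel    21     East     54
6   Panel     3     East     54
8   Panel    34     West     56
4  Sensor    42  Central     59
take 5 rows with largest units:
  product  cost   region  units
4  Sensor    42  Central     59
8   Panel    34     West     56
2   Panel    21     East     54
6   Panel     3     East     54
5   Cable    44    North     29
add column units_x2 = t['units'] * 2:
  product  cost   region  units  units_x2
4  Sensor    42  Central     59       118
8   Panel    34     West     56       112
2   Panel    21     East     54       108
6   Panel     3     East     54       108
5   Cable    44    North     29        58

252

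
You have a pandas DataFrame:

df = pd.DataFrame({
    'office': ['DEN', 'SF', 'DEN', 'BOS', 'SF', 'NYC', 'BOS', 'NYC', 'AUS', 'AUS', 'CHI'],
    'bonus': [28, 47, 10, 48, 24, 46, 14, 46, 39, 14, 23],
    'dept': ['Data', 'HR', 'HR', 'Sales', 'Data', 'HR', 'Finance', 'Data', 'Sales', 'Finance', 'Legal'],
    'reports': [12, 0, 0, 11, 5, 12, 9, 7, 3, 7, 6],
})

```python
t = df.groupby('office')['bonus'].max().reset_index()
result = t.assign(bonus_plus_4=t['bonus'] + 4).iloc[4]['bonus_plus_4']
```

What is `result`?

50

group by office, max of bonus:
office
AUS    39
BOS    48
CHI    23
DEN    28
NYC    46
SF     47
Name: bonus, dtype: int64
reset_index():
  office  bonus
0    AUS     39
1    BOS     48
2    CHI     23
3    DEN     28
4    NYC     46
5     SF     47
add column bonus_plus_4 = t['bonus'] + 4:
  office  bonus  bonus_plus_4
0    AUS     39            43
1    BOS     48            52
2    CHI     23            27
3    DEN     28            32
4    NYC     46            50
5     SF     47            51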